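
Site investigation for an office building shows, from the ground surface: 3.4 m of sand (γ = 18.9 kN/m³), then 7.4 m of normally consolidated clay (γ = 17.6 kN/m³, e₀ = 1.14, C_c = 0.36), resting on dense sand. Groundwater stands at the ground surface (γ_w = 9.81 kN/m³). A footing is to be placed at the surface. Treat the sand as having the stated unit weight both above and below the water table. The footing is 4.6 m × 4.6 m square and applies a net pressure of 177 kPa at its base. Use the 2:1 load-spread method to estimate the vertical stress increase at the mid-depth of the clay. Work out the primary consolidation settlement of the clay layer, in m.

Mid-depth of clay below the ground surface: z = 3.4 + 7.4/2 = 7.1 m.
Total vertical stress at mid-clay: σ_v = 18.9×3.4 + 17.6×3.7 = 129.38 kPa.
Pore pressure: u = 9.81×(7.1 − 0) = 69.651 kPa.
Initial effective stress: σ'_0 = σ_v − u = 129.38 − 69.651 = 59.729 kPa.
Stress increase at mid-clay by the 2:1 spreading method:
Δσ = qBL/((B+z)(L+z)) = 177×4.6×4.6/((4.6+7.1)(4.6+7.1)) = 27.36 kPa
Final effective stress: σ'_f = σ'_0 + Δσ = 59.729 + 27.36 = 87.089 kPa.
Normally consolidated clay, so the full stress increment lies on the virgin compression line:
S_c = C_c·H/(1+e₀)·log₁₀(σ'_f/σ'_0) = 0.36×7.4/(1+1.14)×log₁₀(87.089/59.729)
    = 1.2449 × 0.16378 = 0.2039 m

S_c ≈ 0.204 m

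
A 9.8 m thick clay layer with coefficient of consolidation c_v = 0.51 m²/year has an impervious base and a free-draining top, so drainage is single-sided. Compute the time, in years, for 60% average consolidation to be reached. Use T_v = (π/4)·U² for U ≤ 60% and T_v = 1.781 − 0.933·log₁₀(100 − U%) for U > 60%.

Drainage path length: H_d = H = 9.8 m (single drainage).
U ≤ 60%: T_v = (π/4)·U² = (π/4)×0.6² = 0.28274.
t = T_v·H_d²/c_v = 0.28274×9.8²/0.51 = 53.24 years.

t ≈ 53.2 years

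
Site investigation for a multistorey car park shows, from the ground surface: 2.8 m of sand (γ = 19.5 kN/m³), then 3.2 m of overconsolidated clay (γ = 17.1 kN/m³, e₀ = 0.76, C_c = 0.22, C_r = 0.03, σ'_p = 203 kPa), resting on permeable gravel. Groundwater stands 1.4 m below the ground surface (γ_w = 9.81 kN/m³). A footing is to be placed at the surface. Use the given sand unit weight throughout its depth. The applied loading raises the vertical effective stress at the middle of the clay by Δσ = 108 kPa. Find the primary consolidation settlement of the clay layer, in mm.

Mid-depth of clay below the ground surface: z = 2.8 + 3.2/2 = 4.4 m.
Total vertical stress at mid-clay: σ_v = 19.5×2.8 + 17.1×1.6 = 81.96 kPa.
Pore pressure: u = 9.81×(4.4 − 1.4) = 29.43 kPa.
Initial effective stress: σ'_0 = σ_v − u = 81.96 − 29.43 = 52.53 kPa.
Final effective stress: σ'_f = 52.53 + 108 = 160.53 kPa.
σ'_f = 160.53 ≤ σ'_p = 203 kPa, so the clay remains overconsolidated and only the recompression index applies:
S_c = C_r·H/(1+e₀)·log₁₀(σ'_f/σ'_0) = 0.03×3.2/1.76×log₁₀(160.53/52.53)
    = 0.054546 × 0.48515 = 0.02646 m

S_c ≈ 26.5 mm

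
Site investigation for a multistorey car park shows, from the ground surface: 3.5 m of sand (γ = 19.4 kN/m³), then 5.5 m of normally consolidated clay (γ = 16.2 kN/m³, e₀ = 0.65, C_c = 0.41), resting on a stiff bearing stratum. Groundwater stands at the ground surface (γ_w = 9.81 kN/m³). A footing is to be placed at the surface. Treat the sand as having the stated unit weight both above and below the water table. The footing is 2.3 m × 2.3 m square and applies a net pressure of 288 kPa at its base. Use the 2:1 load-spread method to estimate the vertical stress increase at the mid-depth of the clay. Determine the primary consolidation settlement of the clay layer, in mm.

Mid-depth of clay below the ground surface: z = 3.5 + 5.5/2 = 6.25 m.
Total vertical stress at mid-clay: σ_v = 19.4×3.5 + 16.2×2.75 = 112.45 kPa.
Pore pressure: u = 9.81×(6.25 − 0) = 61.312 kPa.
Initial effective stress: σ'_0 = σ_v − u = 112.45 − 61.312 = 51.138 kPa.
Stress increase at mid-clay by the 2:1 spreading method:
Δσ = qBL/((B+z)(L+z)) = 288×2.3×2.3/((2.3+6.25)(2.3+6.25)) = 20.841 kPa
Final effective stress: σ'_f = σ'_0 + Δσ = 51.138 + 20.841 = 71.979 kPa.
Normally consolidated clay, so the full stress increment lies on the virgin compression line:
S_c = C_c·H/(1+e₀)·log₁₀(σ'_f/σ'_0) = 0.41×5.5/(1+0.65)×log₁₀(71.979/51.138)
    = 1.3667 × 0.14846 = 0.2029 m

S_c ≈ 203 mm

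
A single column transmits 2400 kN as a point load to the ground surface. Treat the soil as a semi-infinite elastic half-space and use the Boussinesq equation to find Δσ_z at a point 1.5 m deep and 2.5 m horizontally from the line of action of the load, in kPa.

Δσ_z ≈ 18.4 kPa

Boussinesq vertical stress below a point load on an elastic half-space:
Δσ_z = 3P/(2πz²) · [1 + (r/z)²]^(−5/2)
r/z = 2.5/1.5 = 1.6667; [1+(r/z)²]^(−5/2) = 0.03605.
Δσ_z = 3×2400/(2π×1.5²) × 0.03605 = 509.3 × 0.03605 = 18.36 kPa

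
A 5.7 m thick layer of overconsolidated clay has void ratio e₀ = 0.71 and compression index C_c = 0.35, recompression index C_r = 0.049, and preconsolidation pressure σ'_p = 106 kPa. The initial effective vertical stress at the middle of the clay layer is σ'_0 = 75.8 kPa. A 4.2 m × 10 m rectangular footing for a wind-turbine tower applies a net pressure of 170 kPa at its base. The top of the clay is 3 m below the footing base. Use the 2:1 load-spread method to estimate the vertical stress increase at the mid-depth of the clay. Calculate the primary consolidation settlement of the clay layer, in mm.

Mid-depth of clay below the footing base: z = 3 + 5.7/2 = 5.85 m.
Stress increase at mid-clay by the 2:1 spreading method:
Δσ = qBL/((B+z)(L+z)) = 170×4.2×10/((4.2+5.85)(10+5.85)) = 44.823 kPa
Final effective stress: σ'_f = 75.8 + 44.823 = 120.62 kPa.
σ'_f = 120.62 > σ'_p = 106 kPa, so the stress path crosses the preconsolidation pressure — recompression up to σ'_p, then virgin compression beyond:
S_c = H/(1+e₀)·[C_r·log₁₀(σ'_p/σ'_0) + C_c·log₁₀(σ'_f/σ'_p)]
    = 5.7/1.71 × [0.049×log₁₀(106/75.8) + 0.35×log₁₀(120.62/106)]
    = 3.3333 × [0.0071362 + 0.01964] = 0.08925 m

S_c ≈ 89.3 mm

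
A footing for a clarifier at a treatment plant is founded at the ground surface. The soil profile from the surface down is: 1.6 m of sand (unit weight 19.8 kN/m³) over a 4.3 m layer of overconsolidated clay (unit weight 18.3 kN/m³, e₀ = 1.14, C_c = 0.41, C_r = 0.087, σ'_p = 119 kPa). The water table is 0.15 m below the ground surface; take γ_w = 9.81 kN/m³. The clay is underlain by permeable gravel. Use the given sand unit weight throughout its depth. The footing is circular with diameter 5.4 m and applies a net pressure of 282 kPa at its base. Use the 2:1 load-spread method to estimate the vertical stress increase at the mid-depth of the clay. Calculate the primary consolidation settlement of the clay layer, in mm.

S_c ≈ 134 mm

Mid-depth of clay below the ground surface: z = 1.6 + 4.3/2 = 3.75 m.
Total vertical stress at mid-clay: σ_v = 19.8×1.6 + 18.3×2.15 = 71.025 kPa.
Pore pressure: u = 9.81×(3.75 − 0.15) = 35.316 kPa.
Initial effective stress: σ'_0 = σ_v − u = 71.025 − 35.316 = 35.709 kPa.
Stress increase at mid-clay by the 2:1 spreading method:
Δσ ≈ qD²/(D+z)² = 282×5.4²/(5.4+3.75)² = 98.219 kPa
Final effective stress: σ'_f = 35.709 + 98.219 = 133.93 kPa.
σ'_f = 133.93 > σ'_p = 119 kPa, so the stress path crosses the preconsolidation pressure — recompression up to σ'_p, then virgin compression beyond:
S_c = H/(1+e₀)·[C_r·log₁₀(σ'_p/σ'_0) + C_c·log₁₀(σ'_f/σ'_p)]
    = 4.3/2.14 × [0.087×log₁₀(119/35.709) + 0.41×log₁₀(133.93/119)]
    = 2.0093 × [0.045481 + 0.021046] = 0.1337 m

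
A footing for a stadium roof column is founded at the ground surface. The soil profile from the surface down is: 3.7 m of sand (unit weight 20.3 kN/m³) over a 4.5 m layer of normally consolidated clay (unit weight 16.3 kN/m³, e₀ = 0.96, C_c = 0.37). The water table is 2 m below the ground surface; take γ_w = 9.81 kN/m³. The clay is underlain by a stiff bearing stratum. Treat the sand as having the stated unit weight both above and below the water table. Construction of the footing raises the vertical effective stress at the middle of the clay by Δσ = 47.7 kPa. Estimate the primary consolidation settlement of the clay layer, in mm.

Mid-depth of clay below the ground surface: z = 3.7 + 4.5/2 = 5.95 m.
Total vertical stress at mid-clay: σ_v = 20.3×3.7 + 16.3×2.25 = 111.78 kPa.
Pore pressure: u = 9.81×(5.95 − 2) = 38.75 kPa.
Initial effective stress: σ'_0 = σ_v − u = 111.78 − 38.75 = 73.03 kPa.
Final effective stress: σ'_f = σ'_0 + Δσ = 73.03 + 47.7 = 120.73 kPa.
Normally consolidated clay, so the full stress increment lies on the virgin compression line:
S_c = C_c·H/(1+e₀)·log₁₀(σ'_f/σ'_0) = 0.37×4.5/(1+0.96)×log₁₀(120.73/73.03)
    = 0.84949 × 0.21831 = 0.1855 m

S_c ≈ 185 mm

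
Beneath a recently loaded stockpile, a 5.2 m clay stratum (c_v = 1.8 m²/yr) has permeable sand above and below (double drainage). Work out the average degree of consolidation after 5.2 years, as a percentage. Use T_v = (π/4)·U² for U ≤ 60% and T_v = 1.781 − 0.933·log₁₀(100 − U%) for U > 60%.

Drainage path length: H_d = H/2 = 2.6 m (double drainage).
T_v = c_v·t/H_d² = 1.8×5.2/2.6² = 1.3846.
T_v = 1.3846 corresponds to the U > 60% branch:
U = 1 − 10^((1.781 − T_v)/0.933)/100 = 0.9734

U ≈ 97.3 %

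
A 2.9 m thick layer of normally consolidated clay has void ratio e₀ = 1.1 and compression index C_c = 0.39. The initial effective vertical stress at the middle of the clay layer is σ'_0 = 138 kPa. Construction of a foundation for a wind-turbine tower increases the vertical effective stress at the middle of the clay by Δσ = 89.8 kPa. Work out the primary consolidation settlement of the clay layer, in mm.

S_c ≈ 117 mm

Final effective stress: σ'_f = σ'_0 + Δσ = 138 + 89.8 = 227.8 kPa.
Normally consolidated clay, so the full stress increment lies on the virgin compression line:
S_c = C_c·H/(1+e₀)·log₁₀(σ'_f/σ'_0) = 0.39×2.9/(1+1.1)×log₁₀(227.8/138)
    = 0.53857 × 0.21767 = 0.1172 m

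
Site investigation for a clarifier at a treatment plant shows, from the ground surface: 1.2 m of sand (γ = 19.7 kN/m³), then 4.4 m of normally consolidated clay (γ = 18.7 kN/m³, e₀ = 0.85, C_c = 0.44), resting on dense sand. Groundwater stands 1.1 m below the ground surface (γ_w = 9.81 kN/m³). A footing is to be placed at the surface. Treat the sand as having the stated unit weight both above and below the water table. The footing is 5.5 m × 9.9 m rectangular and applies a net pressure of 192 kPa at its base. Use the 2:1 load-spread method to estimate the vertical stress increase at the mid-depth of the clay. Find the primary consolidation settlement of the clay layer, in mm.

S_c ≈ 513 mm

Mid-depth of clay below the ground surface: z = 1.2 + 4.4/2 = 3.4 m.
Total vertical stress at mid-clay: σ_v = 19.7×1.2 + 18.7×2.2 = 64.78 kPa.
Pore pressure: u = 9.81×(3.4 − 1.1) = 22.563 kPa.
Initial effective stress: σ'_0 = σ_v − u = 64.78 − 22.563 = 42.217 kPa.
Stress increase at mid-clay by the 2:1 spreading method:
Δσ = qBL/((B+z)(L+z)) = 192×5.5×9.9/((5.5+3.4)(9.9+3.4)) = 88.32 kPa
Final effective stress: σ'_f = σ'_0 + Δσ = 42.217 + 88.32 = 130.54 kPa.
Normally consolidated clay, so the full stress increment lies on the virgin compression line:
S_c = C_c·H/(1+e₀)·log₁₀(σ'_f/σ'_0) = 0.44×4.4/(1+0.85)×log₁₀(130.54/42.217)
    = 1.0465 × 0.49026 = 0.5131 m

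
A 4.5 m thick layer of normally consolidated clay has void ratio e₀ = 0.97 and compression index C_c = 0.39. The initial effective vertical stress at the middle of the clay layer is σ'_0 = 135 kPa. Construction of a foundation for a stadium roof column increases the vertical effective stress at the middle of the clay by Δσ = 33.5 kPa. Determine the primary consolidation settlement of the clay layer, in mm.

S_c ≈ 85.8 mm

Final effective stress: σ'_f = σ'_0 + Δσ = 135 + 33.5 = 168.5 kPa.
Normally consolidated clay, so the full stress increment lies on the virgin compression line:
S_c = C_c·H/(1+e₀)·log₁₀(σ'_f/σ'_0) = 0.39×4.5/(1+0.97)×log₁₀(168.5/135)
    = 0.89086 × 0.096266 = 0.08576 m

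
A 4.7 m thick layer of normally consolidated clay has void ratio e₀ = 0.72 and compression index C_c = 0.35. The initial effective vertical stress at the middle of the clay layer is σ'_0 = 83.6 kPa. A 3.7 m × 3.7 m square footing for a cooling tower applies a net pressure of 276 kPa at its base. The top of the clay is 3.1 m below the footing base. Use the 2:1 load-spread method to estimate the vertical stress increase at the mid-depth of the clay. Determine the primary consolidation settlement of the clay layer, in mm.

S_c ≈ 179 mm

Mid-depth of clay below the footing base: z = 3.1 + 4.7/2 = 5.45 m.
Stress increase at mid-clay by the 2:1 spreading method:
Δσ = qBL/((B+z)(L+z)) = 276×3.7×3.7/((3.7+5.45)(3.7+5.45)) = 45.131 kPa
Final effective stress: σ'_f = σ'_0 + Δσ = 83.6 + 45.131 = 128.73 kPa.
Normally consolidated clay, so the full stress increment lies on the virgin compression line:
S_c = C_c·H/(1+e₀)·log₁₀(σ'_f/σ'_0) = 0.35×4.7/(1+0.72)×log₁₀(128.73/83.6)
    = 0.9564 × 0.18747 = 0.1793 m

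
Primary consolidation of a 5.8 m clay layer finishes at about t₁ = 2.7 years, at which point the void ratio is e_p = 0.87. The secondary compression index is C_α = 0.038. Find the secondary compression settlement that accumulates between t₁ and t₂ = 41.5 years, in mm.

S_s ≈ 140 mm

Secondary compression: S_s = C_α·H/(1+e_p)·log₁₀(t₂/t₁)
S_s = 0.038×5.8/(1+0.87)×log₁₀(41.5/2.7)
    = 0.1179 × 1.187 = 0.1399 m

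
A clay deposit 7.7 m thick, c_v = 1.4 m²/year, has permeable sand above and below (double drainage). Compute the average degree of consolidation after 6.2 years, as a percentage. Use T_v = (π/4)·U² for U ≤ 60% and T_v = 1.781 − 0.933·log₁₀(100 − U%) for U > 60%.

U ≈ 80.9 %

Drainage path length: H_d = H/2 = 3.85 m (double drainage).
T_v = c_v·t/H_d² = 1.4×6.2/3.85² = 0.5856.
T_v = 0.5856 corresponds to the U > 60% branch:
U = 1 − 10^((1.781 − T_v)/0.933)/100 = 0.8089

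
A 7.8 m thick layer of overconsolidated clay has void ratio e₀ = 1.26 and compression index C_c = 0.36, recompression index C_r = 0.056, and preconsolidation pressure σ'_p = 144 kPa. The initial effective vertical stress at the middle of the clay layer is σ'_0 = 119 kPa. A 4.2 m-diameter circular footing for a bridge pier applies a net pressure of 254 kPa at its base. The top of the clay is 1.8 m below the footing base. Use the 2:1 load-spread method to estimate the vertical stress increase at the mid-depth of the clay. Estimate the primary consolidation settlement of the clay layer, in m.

Mid-depth of clay below the footing base: z = 1.8 + 7.8/2 = 5.7 m.
Stress increase at mid-clay by the 2:1 spreading method:
Δσ ≈ qD²/(D+z)² = 254×4.2²/(4.2+5.7)² = 45.715 kPa
Final effective stress: σ'_f = 119 + 45.715 = 164.72 kPa.
σ'_f = 164.72 > σ'_p = 144 kPa, so the stress path crosses the preconsolidation pressure — recompression up to σ'_p, then virgin compression beyond:
S_c = H/(1+e₀)·[C_r·log₁₀(σ'_p/σ'_0) + C_c·log₁₀(σ'_f/σ'_p)]
    = 7.8/2.26 × [0.056×log₁₀(144/119) + 0.36×log₁₀(164.72/144)]
    = 3.4513 × [0.0046377 + 0.021018] = 0.08855 m

S_c ≈ 0.0885 m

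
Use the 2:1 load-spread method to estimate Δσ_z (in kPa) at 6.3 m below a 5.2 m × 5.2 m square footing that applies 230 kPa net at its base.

By the 2:1 method the load spreads at 1 horizontal : 2 vertical, so at depth z the loaded area has grown by z in each plan dimension:
Δσ = qBL/((B+z)(L+z)) = 230×5.2×5.2/((5.2+6.3)(5.2+6.3)) = 47.026 kPa

Δσ_z ≈ 47 kPa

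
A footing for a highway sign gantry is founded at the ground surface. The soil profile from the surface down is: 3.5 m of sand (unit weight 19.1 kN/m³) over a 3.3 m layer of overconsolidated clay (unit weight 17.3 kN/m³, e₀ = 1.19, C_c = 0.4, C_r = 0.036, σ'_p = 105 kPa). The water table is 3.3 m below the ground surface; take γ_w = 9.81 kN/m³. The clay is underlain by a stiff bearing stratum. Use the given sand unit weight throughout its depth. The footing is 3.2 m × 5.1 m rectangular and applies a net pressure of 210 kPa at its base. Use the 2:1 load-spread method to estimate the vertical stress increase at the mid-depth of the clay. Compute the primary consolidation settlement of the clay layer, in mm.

Mid-depth of clay below the ground surface: z = 3.5 + 3.3/2 = 5.15 m.
Total vertical stress at mid-clay: σ_v = 19.1×3.5 + 17.3×1.65 = 95.395 kPa.
Pore pressure: u = 9.81×(5.15 − 3.3) = 18.149 kPa.
Initial effective stress: σ'_0 = σ_v − u = 95.395 − 18.149 = 77.246 kPa.
Stress increase at mid-clay by the 2:1 spreading method:
Δσ = qBL/((B+z)(L+z)) = 210×3.2×5.1/((3.2+5.15)(5.1+5.15)) = 40.043 kPa
Final effective stress: σ'_f = 77.246 + 40.043 = 117.29 kPa.
σ'_f = 117.29 > σ'_p = 105 kPa, so the stress path crosses the preconsolidation pressure — recompression up to σ'_p, then virgin compression beyond:
S_c = H/(1+e₀)·[C_r·log₁₀(σ'_p/σ'_0) + C_c·log₁₀(σ'_f/σ'_p)]
    = 3.3/2.19 × [0.036×log₁₀(105/77.246) + 0.4×log₁₀(117.29/105)]
    = 1.5068 × [0.0047993 + 0.019229] = 0.03621 m

S_c ≈ 36.2 mm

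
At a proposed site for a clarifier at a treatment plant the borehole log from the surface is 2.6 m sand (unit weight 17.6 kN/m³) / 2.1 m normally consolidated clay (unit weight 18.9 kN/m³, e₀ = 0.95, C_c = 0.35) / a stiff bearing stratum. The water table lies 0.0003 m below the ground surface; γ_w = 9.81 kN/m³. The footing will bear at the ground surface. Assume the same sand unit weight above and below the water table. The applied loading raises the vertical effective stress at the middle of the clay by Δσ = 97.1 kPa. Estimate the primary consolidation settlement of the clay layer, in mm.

S_c ≈ 237 mm

Mid-depth of clay below the ground surface: z = 2.6 + 2.1/2 = 3.65 m.
Total vertical stress at mid-clay: σ_v = 17.6×2.6 + 18.9×1.05 = 65.605 kPa.
Pore pressure: u = 9.81×(3.65 − 0.0003) = 35.806 kPa.
Initial effective stress: σ'_0 = σ_v − u = 65.605 − 35.806 = 29.799 kPa.
Final effective stress: σ'_f = σ'_0 + Δσ = 29.799 + 97.1 = 126.9 kPa.
Normally consolidated clay, so the full stress increment lies on the virgin compression line:
S_c = C_c·H/(1+e₀)·log₁₀(σ'_f/σ'_0) = 0.35×2.1/(1+0.95)×log₁₀(126.9/29.799)
    = 0.37692 × 0.62926 = 0.2372 m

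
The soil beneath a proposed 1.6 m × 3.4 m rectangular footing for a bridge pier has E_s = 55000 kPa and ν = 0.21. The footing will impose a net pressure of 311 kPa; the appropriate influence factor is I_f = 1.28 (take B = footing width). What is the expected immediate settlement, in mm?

Immediate (elastic) settlement: S_e = q·B·(1−ν²)/E_s · I_f.
S_e = 311 × 1.6 × (1 − 0.21²) / 55000 × 1.28
    = 311 × 1.6 × 0.9559 / 55000 × 1.28
    = 0.01107 m = 11.07 mm

S_e ≈ 11.1 mm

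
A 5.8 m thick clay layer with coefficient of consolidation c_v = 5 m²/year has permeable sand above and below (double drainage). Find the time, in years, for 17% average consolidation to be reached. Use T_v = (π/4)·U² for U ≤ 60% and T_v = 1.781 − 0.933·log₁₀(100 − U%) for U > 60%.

Drainage path length: H_d = H/2 = 2.9 m (double drainage).
U ≤ 60%: T_v = (π/4)·U² = (π/4)×0.17² = 0.022698.
t = T_v·H_d²/c_v = 0.022698×2.9²/5 = 0.03818 years.

t ≈ 0.0382 years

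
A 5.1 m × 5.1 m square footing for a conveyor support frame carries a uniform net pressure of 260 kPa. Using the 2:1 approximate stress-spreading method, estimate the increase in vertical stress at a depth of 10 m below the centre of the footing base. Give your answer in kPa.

By the 2:1 method the load spreads at 1 horizontal : 2 vertical, so at depth z the loaded area has grown by z in each plan dimension:
Δσ = qBL/((B+z)(L+z)) = 260×5.1×5.1/((5.1+10)(5.1+10)) = 29.659 kPa

Δσ_z ≈ 29.7 kPa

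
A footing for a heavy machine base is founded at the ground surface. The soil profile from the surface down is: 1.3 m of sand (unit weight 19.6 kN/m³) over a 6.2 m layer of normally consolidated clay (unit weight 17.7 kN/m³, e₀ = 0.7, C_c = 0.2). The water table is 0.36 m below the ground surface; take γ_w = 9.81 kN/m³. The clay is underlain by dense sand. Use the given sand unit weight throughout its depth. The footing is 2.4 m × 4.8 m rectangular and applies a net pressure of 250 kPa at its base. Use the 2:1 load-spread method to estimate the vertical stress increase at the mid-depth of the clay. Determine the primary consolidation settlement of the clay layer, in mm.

Mid-depth of clay below the ground surface: z = 1.3 + 6.2/2 = 4.4 m.
Total vertical stress at mid-clay: σ_v = 19.6×1.3 + 17.7×3.1 = 80.35 kPa.
Pore pressure: u = 9.81×(4.4 − 0.36) = 39.632 kPa.
Initial effective stress: σ'_0 = σ_v − u = 80.35 − 39.632 = 40.718 kPa.
Stress increase at mid-clay by the 2:1 spreading method:
Δσ = qBL/((B+z)(L+z)) = 250×2.4×4.8/((2.4+4.4)(4.8+4.4)) = 46.036 kPa
Final effective stress: σ'_f = σ'_0 + Δσ = 40.718 + 46.036 = 86.754 kPa.
Normally consolidated clay, so the full stress increment lies on the virgin compression line:
S_c = C_c·H/(1+e₀)·log₁₀(σ'_f/σ'_0) = 0.2×6.2/(1+0.7)×log₁₀(86.754/40.718)
    = 0.72941 × 0.3285 = 0.2396 m

S_c ≈ 240 mm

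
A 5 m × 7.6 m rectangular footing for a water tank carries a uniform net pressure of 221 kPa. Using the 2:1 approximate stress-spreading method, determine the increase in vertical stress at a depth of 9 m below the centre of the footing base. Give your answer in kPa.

By the 2:1 method the load spreads at 1 horizontal : 2 vertical, so at depth z the loaded area has grown by z in each plan dimension:
Δσ = qBL/((B+z)(L+z)) = 221×5×7.6/((5+9)(7.6+9)) = 36.136 kPa

Δσ_z ≈ 36.1 kPa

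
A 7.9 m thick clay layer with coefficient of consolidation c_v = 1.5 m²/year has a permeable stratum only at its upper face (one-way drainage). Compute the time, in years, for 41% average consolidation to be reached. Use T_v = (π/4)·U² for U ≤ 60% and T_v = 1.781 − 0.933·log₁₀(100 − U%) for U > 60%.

t ≈ 5.49 years

Drainage path length: H_d = H = 7.9 m (single drainage).
U ≤ 60%: T_v = (π/4)·U² = (π/4)×0.41² = 0.13203.
t = T_v·H_d²/c_v = 0.13203×7.9²/1.5 = 5.493 years.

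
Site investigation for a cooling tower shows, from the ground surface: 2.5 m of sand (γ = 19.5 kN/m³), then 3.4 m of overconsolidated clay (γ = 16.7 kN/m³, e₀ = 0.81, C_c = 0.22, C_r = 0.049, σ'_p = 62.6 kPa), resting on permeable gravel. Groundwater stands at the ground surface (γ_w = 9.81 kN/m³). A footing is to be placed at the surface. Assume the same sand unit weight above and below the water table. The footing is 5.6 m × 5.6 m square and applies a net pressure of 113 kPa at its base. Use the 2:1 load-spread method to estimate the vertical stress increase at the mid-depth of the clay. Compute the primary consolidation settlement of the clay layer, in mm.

S_c ≈ 49.4 mm

Mid-depth of clay below the ground surface: z = 2.5 + 3.4/2 = 4.2 m.
Total vertical stress at mid-clay: σ_v = 19.5×2.5 + 16.7×1.7 = 77.14 kPa.
Pore pressure: u = 9.81×(4.2 − 0) = 41.202 kPa.
Initial effective stress: σ'_0 = σ_v − u = 77.14 − 41.202 = 35.938 kPa.
Stress increase at mid-clay by the 2:1 spreading method:
Δσ = qBL/((B+z)(L+z)) = 113×5.6×5.6/((5.6+4.2)(5.6+4.2)) = 36.898 kPa
Final effective stress: σ'_f = 35.938 + 36.898 = 72.836 kPa.
σ'_f = 72.836 > σ'_p = 62.6 kPa, so the stress path crosses the preconsolidation pressure — recompression up to σ'_p, then virgin compression beyond:
S_c = H/(1+e₀)·[C_r·log₁₀(σ'_p/σ'_0) + C_c·log₁₀(σ'_f/σ'_p)]
    = 3.4/1.81 × [0.049×log₁₀(62.6/35.938) + 0.22×log₁₀(72.836/62.6)]
    = 1.8785 × [0.01181 + 0.01447] = 0.04937 m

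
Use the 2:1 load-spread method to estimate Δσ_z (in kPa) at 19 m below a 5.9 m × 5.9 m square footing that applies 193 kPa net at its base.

Δσ_z ≈ 10.8 kPa

By the 2:1 method the load spreads at 1 horizontal : 2 vertical, so at depth z the loaded area has grown by z in each plan dimension:
Δσ = qBL/((B+z)(L+z)) = 193×5.9×5.9/((5.9+19)(5.9+19)) = 10.836 kPa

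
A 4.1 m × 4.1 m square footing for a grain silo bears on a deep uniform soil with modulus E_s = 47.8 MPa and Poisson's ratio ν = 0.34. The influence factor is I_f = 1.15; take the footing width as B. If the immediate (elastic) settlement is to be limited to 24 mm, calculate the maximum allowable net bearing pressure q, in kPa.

E_s = 47.8 MPa = 47800 kPa.
S_e = q·B·(1−ν²)/E_s · I_f  ⇒  q = S_e·E_s / (B·(1−ν²)·I_f).
q = 0.024 × 47800 / (4.1 × 0.8844 × 1.15) = 275.1 kPa

q ≈ 275 kPa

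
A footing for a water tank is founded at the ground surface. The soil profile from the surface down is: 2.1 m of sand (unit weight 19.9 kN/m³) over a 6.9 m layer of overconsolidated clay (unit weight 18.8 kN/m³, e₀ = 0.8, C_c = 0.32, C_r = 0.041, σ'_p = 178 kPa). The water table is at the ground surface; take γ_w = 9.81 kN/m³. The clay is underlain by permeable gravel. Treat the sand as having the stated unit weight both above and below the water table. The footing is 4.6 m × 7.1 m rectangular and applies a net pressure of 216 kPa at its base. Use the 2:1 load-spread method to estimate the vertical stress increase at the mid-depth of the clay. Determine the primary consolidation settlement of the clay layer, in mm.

S_c ≈ 49.1 mm

Mid-depth of clay below the ground surface: z = 2.1 + 6.9/2 = 5.55 m.
Total vertical stress at mid-clay: σ_v = 19.9×2.1 + 18.8×3.45 = 106.65 kPa.
Pore pressure: u = 9.81×(5.55 − 0) = 54.446 kPa.
Initial effective stress: σ'_0 = σ_v − u = 106.65 − 54.446 = 52.204 kPa.
Stress increase at mid-clay by the 2:1 spreading method:
Δσ = qBL/((B+z)(L+z)) = 216×4.6×7.1/((4.6+5.55)(7.1+5.55)) = 54.943 kPa
Final effective stress: σ'_f = 52.204 + 54.943 = 107.15 kPa.
σ'_f = 107.15 ≤ σ'_p = 178 kPa, so the clay remains overconsolidated and only the recompression index applies:
S_c = C_r·H/(1+e₀)·log₁₀(σ'_f/σ'_0) = 0.041×6.9/1.8×log₁₀(107.15/52.204)
    = 0.15717 × 0.31229 = 0.04908 m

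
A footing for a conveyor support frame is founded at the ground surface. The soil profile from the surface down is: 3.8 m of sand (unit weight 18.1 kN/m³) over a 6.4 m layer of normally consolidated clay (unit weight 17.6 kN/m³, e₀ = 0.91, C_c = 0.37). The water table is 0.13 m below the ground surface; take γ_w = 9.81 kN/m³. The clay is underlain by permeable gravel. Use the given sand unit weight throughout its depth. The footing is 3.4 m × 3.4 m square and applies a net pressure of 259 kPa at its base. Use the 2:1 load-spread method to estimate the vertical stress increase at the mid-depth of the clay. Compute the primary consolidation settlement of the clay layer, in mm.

Mid-depth of clay below the ground surface: z = 3.8 + 6.4/2 = 7 m.
Total vertical stress at mid-clay: σ_v = 18.1×3.8 + 17.6×3.2 = 125.1 kPa.
Pore pressure: u = 9.81×(7 − 0.13) = 67.395 kPa.
Initial effective stress: σ'_0 = σ_v − u = 125.1 − 67.395 = 57.705 kPa.
Stress increase at mid-clay by the 2:1 spreading method:
Δσ = qBL/((B+z)(L+z)) = 259×3.4×3.4/((3.4+7)(3.4+7)) = 27.682 kPa
Final effective stress: σ'_f = σ'_0 + Δσ = 57.705 + 27.682 = 85.387 kPa.
Normally consolidated clay, so the full stress increment lies on the virgin compression line:
S_c = C_c·H/(1+e₀)·log₁₀(σ'_f/σ'_0) = 0.37×6.4/(1+0.91)×log₁₀(85.387/57.705)
    = 1.2398 × 0.17018 = 0.211 m

S_c ≈ 211 mm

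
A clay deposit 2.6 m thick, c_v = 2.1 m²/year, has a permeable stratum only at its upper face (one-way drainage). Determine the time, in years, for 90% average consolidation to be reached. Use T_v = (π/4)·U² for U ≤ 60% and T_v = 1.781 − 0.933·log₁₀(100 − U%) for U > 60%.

t ≈ 2.73 years

Drainage path length: H_d = H = 2.6 m (single drainage).
U > 60%: T_v = 1.781 − 0.933·log₁₀(100 − 90) = 0.848.
t = T_v·H_d²/c_v = 0.848×2.6²/2.1 = 2.73 years.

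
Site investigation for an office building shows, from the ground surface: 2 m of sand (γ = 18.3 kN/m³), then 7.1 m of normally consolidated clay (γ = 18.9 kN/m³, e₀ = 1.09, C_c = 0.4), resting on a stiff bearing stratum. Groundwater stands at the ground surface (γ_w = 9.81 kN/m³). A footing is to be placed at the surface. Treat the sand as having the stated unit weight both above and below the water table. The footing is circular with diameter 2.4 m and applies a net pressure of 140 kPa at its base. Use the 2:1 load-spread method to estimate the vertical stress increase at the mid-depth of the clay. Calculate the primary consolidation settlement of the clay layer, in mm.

Mid-depth of clay below the ground surface: z = 2 + 7.1/2 = 5.55 m.
Total vertical stress at mid-clay: σ_v = 18.3×2 + 18.9×3.55 = 103.69 kPa.
Pore pressure: u = 9.81×(5.55 − 0) = 54.446 kPa.
Initial effective stress: σ'_0 = σ_v − u = 103.69 − 54.446 = 49.244 kPa.
Stress increase at mid-clay by the 2:1 spreading method:
Δσ ≈ qD²/(D+z)² = 140×2.4²/(2.4+5.55)² = 12.759 kPa
Final effective stress: σ'_f = σ'_0 + Δσ = 49.244 + 12.759 = 62.003 kPa.
Normally consolidated clay, so the full stress increment lies on the virgin compression line:
S_c = C_c·H/(1+e₀)·log₁₀(σ'_f/σ'_0) = 0.4×7.1/(1+1.09)×log₁₀(62.003/49.244)
    = 1.3589 × 0.10006 = 0.136 m

S_c ≈ 136 mm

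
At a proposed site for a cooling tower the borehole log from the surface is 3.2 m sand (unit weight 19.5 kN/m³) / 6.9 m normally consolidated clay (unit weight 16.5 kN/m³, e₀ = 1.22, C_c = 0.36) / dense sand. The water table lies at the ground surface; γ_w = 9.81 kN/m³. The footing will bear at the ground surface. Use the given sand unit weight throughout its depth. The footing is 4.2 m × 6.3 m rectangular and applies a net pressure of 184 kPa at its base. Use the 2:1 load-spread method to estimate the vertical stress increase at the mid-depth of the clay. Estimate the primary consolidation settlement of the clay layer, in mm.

S_c ≈ 241 mm

Mid-depth of clay below the ground surface: z = 3.2 + 6.9/2 = 6.65 m.
Total vertical stress at mid-clay: σ_v = 19.5×3.2 + 16.5×3.45 = 119.33 kPa.
Pore pressure: u = 9.81×(6.65 − 0) = 65.237 kPa.
Initial effective stress: σ'_0 = σ_v − u = 119.33 − 65.237 = 54.093 kPa.
Stress increase at mid-clay by the 2:1 spreading method:
Δσ = qBL/((B+z)(L+z)) = 184×4.2×6.3/((4.2+6.65)(6.3+6.65)) = 34.65 kPa
Final effective stress: σ'_f = σ'_0 + Δσ = 54.093 + 34.65 = 88.743 kPa.
Normally consolidated clay, so the full stress increment lies on the virgin compression line:
S_c = C_c·H/(1+e₀)·log₁₀(σ'_f/σ'_0) = 0.36×6.9/(1+1.22)×log₁₀(88.743/54.093)
    = 1.1189 × 0.21499 = 0.2406 m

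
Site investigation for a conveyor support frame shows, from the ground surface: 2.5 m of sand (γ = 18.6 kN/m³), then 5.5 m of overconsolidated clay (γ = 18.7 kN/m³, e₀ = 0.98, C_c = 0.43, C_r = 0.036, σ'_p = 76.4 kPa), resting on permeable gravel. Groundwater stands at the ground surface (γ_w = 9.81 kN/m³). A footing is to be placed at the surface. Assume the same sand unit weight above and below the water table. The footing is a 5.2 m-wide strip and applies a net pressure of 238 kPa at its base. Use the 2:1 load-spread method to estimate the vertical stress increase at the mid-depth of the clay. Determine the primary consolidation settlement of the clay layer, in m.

Mid-depth of clay below the ground surface: z = 2.5 + 5.5/2 = 5.25 m.
Total vertical stress at mid-clay: σ_v = 18.6×2.5 + 18.7×2.75 = 97.925 kPa.
Pore pressure: u = 9.81×(5.25 − 0) = 51.503 kPa.
Initial effective stress: σ'_0 = σ_v − u = 97.925 − 51.503 = 46.422 kPa.
Stress increase at mid-clay by the 2:1 spreading method:
Δσ = qB/(B+z) = 238×5.2/(5.2+5.25) = 118.43 kPa
Final effective stress: σ'_f = 46.422 + 118.43 = 164.85 kPa.
σ'_f = 164.85 > σ'_p = 76.4 kPa, so the stress path crosses the preconsolidation pressure — recompression up to σ'_p, then virgin compression beyond:
S_c = H/(1+e₀)·[C_r·log₁₀(σ'_p/σ'_0) + C_c·log₁₀(σ'_f/σ'_p)]
    = 5.5/1.98 × [0.036×log₁₀(76.4/46.422) + 0.43×log₁₀(164.85/76.4)]
    = 2.7778 × [0.0077893 + 0.14362] = 0.4206 m

S_c ≈ 0.421 m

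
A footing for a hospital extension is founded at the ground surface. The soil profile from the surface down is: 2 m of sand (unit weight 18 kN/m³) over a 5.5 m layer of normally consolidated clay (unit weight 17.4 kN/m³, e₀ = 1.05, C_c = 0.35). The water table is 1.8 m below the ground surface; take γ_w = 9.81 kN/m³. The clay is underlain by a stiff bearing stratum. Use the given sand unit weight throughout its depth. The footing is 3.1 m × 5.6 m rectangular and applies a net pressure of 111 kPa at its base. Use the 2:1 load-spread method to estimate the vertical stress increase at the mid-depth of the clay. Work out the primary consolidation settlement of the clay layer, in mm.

Mid-depth of clay below the ground surface: z = 2 + 5.5/2 = 4.75 m.
Total vertical stress at mid-clay: σ_v = 18×2 + 17.4×2.75 = 83.85 kPa.
Pore pressure: u = 9.81×(4.75 − 1.8) = 28.94 kPa.
Initial effective stress: σ'_0 = σ_v − u = 83.85 − 28.94 = 54.91 kPa.
Stress increase at mid-clay by the 2:1 spreading method:
Δσ = qBL/((B+z)(L+z)) = 111×3.1×5.6/((3.1+4.75)(5.6+4.75)) = 23.717 kPa
Final effective stress: σ'_f = σ'_0 + Δσ = 54.91 + 23.717 = 78.627 kPa.
Normally consolidated clay, so the full stress increment lies on the virgin compression line:
S_c = C_c·H/(1+e₀)·log₁₀(σ'_f/σ'_0) = 0.35×5.5/(1+1.05)×log₁₀(78.627/54.91)
    = 0.93902 × 0.15592 = 0.1464 m

S_c ≈ 146 mm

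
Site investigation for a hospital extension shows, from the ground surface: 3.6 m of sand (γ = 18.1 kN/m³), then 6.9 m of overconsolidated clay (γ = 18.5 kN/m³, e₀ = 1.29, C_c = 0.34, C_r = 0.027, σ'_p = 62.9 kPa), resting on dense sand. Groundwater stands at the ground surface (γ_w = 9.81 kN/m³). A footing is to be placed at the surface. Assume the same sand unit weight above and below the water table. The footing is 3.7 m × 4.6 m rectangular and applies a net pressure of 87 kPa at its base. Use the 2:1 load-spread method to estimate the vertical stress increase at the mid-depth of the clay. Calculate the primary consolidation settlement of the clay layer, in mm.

S_c ≈ 59.7 mm

Mid-depth of clay below the ground surface: z = 3.6 + 6.9/2 = 7.05 m.
Total vertical stress at mid-clay: σ_v = 18.1×3.6 + 18.5×3.45 = 128.99 kPa.
Pore pressure: u = 9.81×(7.05 − 0) = 69.16 kPa.
Initial effective stress: σ'_0 = σ_v − u = 128.99 − 69.16 = 59.83 kPa.
Stress increase at mid-clay by the 2:1 spreading method:
Δσ = qBL/((B+z)(L+z)) = 87×3.7×4.6/((3.7+7.05)(4.6+7.05)) = 11.823 kPa
Final effective stress: σ'_f = 59.83 + 11.823 = 71.653 kPa.
σ'_f = 71.653 > σ'_p = 62.9 kPa, so the stress path crosses the preconsolidation pressure — recompression up to σ'_p, then virgin compression beyond:
S_c = H/(1+e₀)·[C_r·log₁₀(σ'_p/σ'_0) + C_c·log₁₀(σ'_f/σ'_p)]
    = 6.9/2.29 × [0.027×log₁₀(62.9/59.83) + 0.34×log₁₀(71.653/62.9)]
    = 3.0131 × [0.00058675 + 0.019238] = 0.05973 m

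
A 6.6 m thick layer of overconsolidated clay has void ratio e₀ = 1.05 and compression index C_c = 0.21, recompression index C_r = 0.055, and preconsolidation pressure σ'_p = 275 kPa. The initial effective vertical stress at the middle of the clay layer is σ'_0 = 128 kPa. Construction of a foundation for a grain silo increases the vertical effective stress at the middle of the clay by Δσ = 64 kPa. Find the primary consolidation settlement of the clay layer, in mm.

S_c ≈ 31.2 mm

Final effective stress: σ'_f = 128 + 64 = 192 kPa.
σ'_f = 192 ≤ σ'_p = 275 kPa, so the clay remains overconsolidated and only the recompression index applies:
S_c = C_r·H/(1+e₀)·log₁₀(σ'_f/σ'_0) = 0.055×6.6/2.05×log₁₀(192/128)
    = 0.17707 × 0.17609 = 0.03118 m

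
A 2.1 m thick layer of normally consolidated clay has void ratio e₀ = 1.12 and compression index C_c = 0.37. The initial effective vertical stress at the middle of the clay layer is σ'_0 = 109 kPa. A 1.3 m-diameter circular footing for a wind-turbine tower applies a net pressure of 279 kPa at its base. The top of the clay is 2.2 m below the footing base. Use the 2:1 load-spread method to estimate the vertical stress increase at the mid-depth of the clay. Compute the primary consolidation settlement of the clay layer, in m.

S_c ≈ 0.0302 m

Mid-depth of clay below the footing base: z = 2.2 + 2.1/2 = 3.25 m.
Stress increase at mid-clay by the 2:1 spreading method:
Δσ ≈ qD²/(D+z)² = 279×1.3²/(1.3+3.25)² = 22.776 kPa
Final effective stress: σ'_f = σ'_0 + Δσ = 109 + 22.776 = 131.78 kPa.
Normally consolidated clay, so the full stress increment lies on the virgin compression line:
S_c = C_c·H/(1+e₀)·log₁₀(σ'_f/σ'_0) = 0.37×2.1/(1+1.12)×log₁₀(131.78/109)
    = 0.36651 × 0.082423 = 0.03021 m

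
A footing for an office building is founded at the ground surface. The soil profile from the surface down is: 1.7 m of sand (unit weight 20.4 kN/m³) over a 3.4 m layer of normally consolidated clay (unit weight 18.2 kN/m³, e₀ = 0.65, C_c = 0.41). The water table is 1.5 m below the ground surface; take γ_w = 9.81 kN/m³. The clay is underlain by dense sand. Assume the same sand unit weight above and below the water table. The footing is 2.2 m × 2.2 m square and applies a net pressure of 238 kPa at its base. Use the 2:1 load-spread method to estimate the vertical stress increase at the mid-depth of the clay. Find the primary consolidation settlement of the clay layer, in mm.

S_c ≈ 212 mm

Mid-depth of clay below the ground surface: z = 1.7 + 3.4/2 = 3.4 m.
Total vertical stress at mid-clay: σ_v = 20.4×1.7 + 18.2×1.7 = 65.62 kPa.
Pore pressure: u = 9.81×(3.4 − 1.5) = 18.639 kPa.
Initial effective stress: σ'_0 = σ_v − u = 65.62 − 18.639 = 46.981 kPa.
Stress increase at mid-clay by the 2:1 spreading method:
Δσ = qBL/((B+z)(L+z)) = 238×2.2×2.2/((2.2+3.4)(2.2+3.4)) = 36.732 kPa
Final effective stress: σ'_f = σ'_0 + Δσ = 46.981 + 36.732 = 83.713 kPa.
Normally consolidated clay, so the full stress increment lies on the virgin compression line:
S_c = C_c·H/(1+e₀)·log₁₀(σ'_f/σ'_0) = 0.41×3.4/(1+0.65)×log₁₀(83.713/46.981)
    = 0.84485 × 0.25087 = 0.2119 m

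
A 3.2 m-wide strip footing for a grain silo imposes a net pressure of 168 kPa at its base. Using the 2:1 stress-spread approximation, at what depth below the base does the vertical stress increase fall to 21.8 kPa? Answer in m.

2:1 spreading — at depth z the loaded area has grown by z in each plan dimension:
qB/(B+z) = Δσ_z ⇒ z = qB/Δσ_z − B = 168×3.2/21.8 − 3.2 = 21.46 m

z ≈ 21.5 m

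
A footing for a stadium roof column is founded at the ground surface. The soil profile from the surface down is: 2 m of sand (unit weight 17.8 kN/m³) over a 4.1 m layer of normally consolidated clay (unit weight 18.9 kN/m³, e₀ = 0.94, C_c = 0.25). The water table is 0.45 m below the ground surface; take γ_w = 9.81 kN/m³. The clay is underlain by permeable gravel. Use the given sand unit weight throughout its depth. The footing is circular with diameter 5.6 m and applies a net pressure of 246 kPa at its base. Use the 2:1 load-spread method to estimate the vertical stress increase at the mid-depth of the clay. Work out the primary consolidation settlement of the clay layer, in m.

S_c ≈ 0.261 m

Mid-depth of clay below the ground surface: z = 2 + 4.1/2 = 4.05 m.
Total vertical stress at mid-clay: σ_v = 17.8×2 + 18.9×2.05 = 74.345 kPa.
Pore pressure: u = 9.81×(4.05 − 0.45) = 35.316 kPa.
Initial effective stress: σ'_0 = σ_v − u = 74.345 − 35.316 = 39.029 kPa.
Stress increase at mid-clay by the 2:1 spreading method:
Δσ ≈ qD²/(D+z)² = 246×5.6²/(5.6+4.05)² = 82.843 kPa
Final effective stress: σ'_f = σ'_0 + Δσ = 39.029 + 82.843 = 121.87 kPa.
Normally consolidated clay, so the full stress increment lies on the virgin compression line:
S_c = C_c·H/(1+e₀)·log₁₀(σ'_f/σ'_0) = 0.25×4.1/(1+0.94)×log₁₀(121.87/39.029)
    = 0.52835 × 0.49451 = 0.2613 m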